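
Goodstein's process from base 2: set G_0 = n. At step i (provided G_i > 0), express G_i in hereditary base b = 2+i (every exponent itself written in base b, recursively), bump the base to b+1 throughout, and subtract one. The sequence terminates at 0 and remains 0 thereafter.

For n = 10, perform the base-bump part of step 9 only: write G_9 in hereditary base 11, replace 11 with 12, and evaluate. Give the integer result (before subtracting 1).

base 2: 10 = 2^(2 + 1) + 2; at 3: 3^(3 + 1) + 3 = 84; next = 83
base 3: 83 = 3^(3 + 1) + 2; at 4: 4^(4 + 1) + 2 = 1026; next = 1025
base 4: 1025 = 4^(4 + 1) + 1; at 5: 5^(5 + 1) + 1 = 15626; next = 15625
base 5: 15625 = 5^(5 + 1); at 6: 6^(6 + 1) = 279936; next = 279935
base 6: 279935 = 5·6^6 + 5·6^5 + 5·6^4 + 5·6^3 + 5·6^2 + 5·6 + 5; at 7: 5·7^7 + 5·7^5 + 5·7^4 + 5·7^3 + 5·7^2 + 5·7 + 5 = 4215755; next = 4215754
base 7: 4215754 = 5·7^7 + 5·7^5 + 5·7^4 + 5·7^3 + 5·7^2 + 5·7 + 4; at 8: 5·8^8 + 5·8^5 + 5·8^4 + 5·8^3 + 5·8^2 + 5·8 + 4 = 84073324; next = 84073323
base 8: 84073323 = 5·8^8 + 5·8^5 + 5·8^4 + 5·8^3 + 5·8^2 + 5·8 + 3; at 9: 5·9^9 + 5·9^5 + 5·9^4 + 5·9^3 + 5·9^2 + 5·9 + 3 = 1937434593; next = 1937434592
base 9: 1937434592 = 5·9^9 + 5·9^5 + 5·9^4 + 5·9^3 + 5·9^2 + 5·9 + 2; at 10: 5·10^10 + 5·10^5 + 5·10^4 + 5·10^3 + 5·10^2 + 5·10 + 2 = 50000555552; next = 50000555551
base 10: 50000555551 = 5·10^10 + 5·10^5 + 5·10^4 + 5·10^3 + 5·10^2 + 5·10 + 1; at 11: 5·11^11 + 5·11^5 + 5·11^4 + 5·11^3 + 5·11^2 + 5·11 + 1 = 1426559238831; next = 1426559238830

44580503598540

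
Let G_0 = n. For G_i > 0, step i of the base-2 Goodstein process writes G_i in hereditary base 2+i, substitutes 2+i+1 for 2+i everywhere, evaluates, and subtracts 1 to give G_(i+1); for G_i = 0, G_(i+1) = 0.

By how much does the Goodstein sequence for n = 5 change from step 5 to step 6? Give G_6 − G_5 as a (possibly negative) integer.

554

5 —HB2→ 2^2 + 1 —bump→ 3^3 + 1 = 28 —(−1)→ 27
27 —HB3→ 3^3 —bump→ 4^4 = 256 —(−1)→ 255
255 —HB4→ 3·4^3 + 3·4^2 + 3·4 + 3 —bump→ 3·5^3 + 3·5^2 + 3·5 + 3 = 468 —(−1)→ 467
467 —HB5→ 3·5^3 + 3·5^2 + 3·5 + 2 —bump→ 3·6^3 + 3·6^2 + 3·6 + 2 = 776 —(−1)→ 775
775 —HB6→ 3·6^3 + 3·6^2 + 3·6 + 1 —bump→ 3·7^3 + 3·7^2 + 3·7 + 1 = 1198 —(−1)→ 1197
1197 —HB7→ 3·7^3 + 3·7^2 + 3·7 —bump→ 3·8^3 + 3·8^2 + 3·8 = 1752 —(−1)→ 1751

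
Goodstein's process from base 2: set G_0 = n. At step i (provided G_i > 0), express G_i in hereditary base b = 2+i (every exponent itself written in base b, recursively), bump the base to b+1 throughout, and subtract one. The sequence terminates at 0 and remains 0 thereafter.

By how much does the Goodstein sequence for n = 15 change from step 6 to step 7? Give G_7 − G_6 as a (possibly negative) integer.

step 0: 15 = 2^(2 + 1) + 2^2 + 2 + 1; sub 3 for 2: 3^(3 + 1) + 3^3 + 3 + 1; = 112; G_1 = 112−1 = 111
step 1: 111 = 3^(3 + 1) + 3^3 + 3; sub 4 for 3: 4^(4 + 1) + 4^4 + 4; = 1284; G_2 = 1284−1 = 1283
step 2: 1283 = 4^(4 + 1) + 4^4 + 3; sub 5 for 4: 5^(5 + 1) + 5^5 + 3; = 18753; G_3 = 18753−1 = 18752
step 3: 18752 = 5^(5 + 1) + 5^5 + 2; sub 6 for 5: 6^(6 + 1) + 6^6 + 2; = 326594; G_4 = 326594−1 = 326593
step 4: 326593 = 6^(6 + 1) + 6^6 + 1; sub 7 for 6: 7^(7 + 1) + 7^7 + 1; = 6588345; G_5 = 6588345−1 = 6588344
step 5: 6588344 = 7^(7 + 1) + 7^7; sub 8 for 7: 8^(8 + 1) + 8^8; = 150994944; G_6 = 150994944−1 = 150994943
step 6: 150994943 = 8^(8 + 1) + 7·8^7 + 7·8^6 + 7·8^5 + 7·8^4 + 7·8^3 + 7·8^2 + 7·8 + 7; sub 9 for 8: 9^(9 + 1) + 7·9^7 + 7·9^6 + 7·9^5 + 7·9^4 + 7·9^3 + 7·9^2 + 7·9 + 7; = 3524450281; G_7 = 3524450281−1 = 3524450280

3373455337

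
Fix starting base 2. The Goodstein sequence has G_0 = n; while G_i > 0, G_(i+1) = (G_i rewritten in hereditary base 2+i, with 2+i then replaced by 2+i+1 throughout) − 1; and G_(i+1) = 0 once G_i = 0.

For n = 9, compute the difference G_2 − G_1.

(0) 9|_2 = 2^(2 + 1) + 1 ↦ 3^(3 + 1) + 1|_3 = 82 ⇒ 81
(1) 81|_3 = 3^(3 + 1) ↦ 4^(4 + 1)|_4 = 1024 ⇒ 1023

942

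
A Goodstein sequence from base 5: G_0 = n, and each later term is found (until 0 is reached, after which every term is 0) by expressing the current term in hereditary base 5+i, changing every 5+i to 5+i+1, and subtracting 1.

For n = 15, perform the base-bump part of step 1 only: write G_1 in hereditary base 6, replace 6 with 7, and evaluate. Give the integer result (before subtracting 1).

i=0: 15 = 3·5 (b=5); 5→6: 3·6 = 18; 18−1 = 17
i=1: 17 = 2·6 + 5 (b=6); 6→7: 2·7 + 5 = 19; 19−1 = 18

19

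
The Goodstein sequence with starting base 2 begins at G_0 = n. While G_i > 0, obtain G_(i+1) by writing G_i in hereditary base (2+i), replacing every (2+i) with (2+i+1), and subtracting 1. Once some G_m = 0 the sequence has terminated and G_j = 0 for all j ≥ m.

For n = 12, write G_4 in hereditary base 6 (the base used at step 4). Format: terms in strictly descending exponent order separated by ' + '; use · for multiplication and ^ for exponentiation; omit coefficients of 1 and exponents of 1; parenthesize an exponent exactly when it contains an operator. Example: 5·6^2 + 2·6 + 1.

6^(6 + 1) + 2·6^2 + 6 + 5

step 0: 12 = 2^(2 + 1) + 2^2; sub 3 for 2: 3^(3 + 1) + 3^3; = 108; G_1 = 108−1 = 107
step 1: 107 = 3^(3 + 1) + 2·3^2 + 2·3 + 2; sub 4 for 3: 4^(4 + 1) + 2·4^2 + 2·4 + 2; = 1066; G_2 = 1066−1 = 1065
step 2: 1065 = 4^(4 + 1) + 2·4^2 + 2·4 + 1; sub 5 for 4: 5^(5 + 1) + 2·5^2 + 2·5 + 1; = 15686; G_3 = 15686−1 = 15685
step 3: 15685 = 5^(5 + 1) + 2·5^2 + 2·5; sub 6 for 5: 6^(6 + 1) + 2·6^2 + 2·6; = 280020; G_4 = 280020−1 = 280019
step 4: 280019 = 6^(6 + 1) + 2·6^2 + 6 + 5; sub 7 for 6: 7^(7 + 1) + 2·7^2 + 7 + 5; = 5764911; G_5 = 5764911−1 = 5764910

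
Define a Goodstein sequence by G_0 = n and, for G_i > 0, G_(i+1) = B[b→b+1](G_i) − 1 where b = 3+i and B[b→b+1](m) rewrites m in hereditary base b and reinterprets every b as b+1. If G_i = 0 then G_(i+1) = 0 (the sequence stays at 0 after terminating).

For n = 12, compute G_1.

i=0: 12 = 3^2 + 3 (b=3); 3→4: 4^2 + 4 = 20; 20−1 = 19
i=1: 19 = 4^2 + 3 (b=4); 4→5: 5^2 + 3 = 28; 28−1 = 27

19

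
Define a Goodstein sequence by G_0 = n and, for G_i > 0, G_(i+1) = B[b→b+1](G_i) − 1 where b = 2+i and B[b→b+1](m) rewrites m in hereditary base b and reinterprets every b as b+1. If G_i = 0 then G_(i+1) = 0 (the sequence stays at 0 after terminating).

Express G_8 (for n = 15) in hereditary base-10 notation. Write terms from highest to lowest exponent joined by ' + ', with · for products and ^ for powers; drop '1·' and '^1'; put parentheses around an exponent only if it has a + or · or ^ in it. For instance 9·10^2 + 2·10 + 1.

[0] 15 ≡ 2^(2 + 1) + 2^2 + 2 + 1 (base 2). Lift 3: 112. −1: 111.
[1] 111 ≡ 3^(3 + 1) + 3^3 + 3 (base 3). Lift 4: 1284. −1: 1283.
[2] 1283 ≡ 4^(4 + 1) + 4^4 + 3 (base 4). Lift 5: 18753. −1: 18752.
[3] 18752 ≡ 5^(5 + 1) + 5^5 + 2 (base 5). Lift 6: 326594. −1: 326593.
[4] 326593 ≡ 6^(6 + 1) + 6^6 + 1 (base 6). Lift 7: 6588345. −1: 6588344.
[5] 6588344 ≡ 7^(7 + 1) + 7^7 (base 7). Lift 8: 150994944. −1: 150994943.
[6] 150994943 ≡ 8^(8 + 1) + 7·8^7 + 7·8^6 + 7·8^5 + 7·8^4 + 7·8^3 + 7·8^2 + 7·8 + 7 (base 8). Lift 9: 3524450281. −1: 3524450280.
[7] 3524450280 ≡ 9^(9 + 1) + 7·9^7 + 7·9^6 + 7·9^5 + 7·9^4 + 7·9^3 + 7·9^2 + 7·9 + 6 (base 9). Lift 10: 100077777776. −1: 100077777775.

10^(10 + 1) + 7·10^7 + 7·10^6 + 7·10^5 + 7·10^4 + 7·10^3 + 7·10^2 + 7·10 + 5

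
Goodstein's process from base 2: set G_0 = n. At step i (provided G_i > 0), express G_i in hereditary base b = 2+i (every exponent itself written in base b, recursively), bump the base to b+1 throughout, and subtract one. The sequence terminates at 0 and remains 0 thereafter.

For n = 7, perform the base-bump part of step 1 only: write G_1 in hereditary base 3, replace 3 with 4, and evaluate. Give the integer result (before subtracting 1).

7 —HB2→ 2^2 + 2 + 1 —bump→ 3^3 + 3 + 1 = 31 —(−1)→ 30
30 —HB3→ 3^3 + 3 —bump→ 4^4 + 4 = 260 —(−1)→ 259

260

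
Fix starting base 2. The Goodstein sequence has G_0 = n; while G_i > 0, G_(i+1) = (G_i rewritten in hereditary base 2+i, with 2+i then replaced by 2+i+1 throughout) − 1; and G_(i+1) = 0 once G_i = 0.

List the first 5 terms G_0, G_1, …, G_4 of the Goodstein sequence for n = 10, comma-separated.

10, 83, 1025, 15625, 279935

10 —HB2→ 2^(2 + 1) + 2 —bump→ 3^(3 + 1) + 3 = 84 —(−1)→ 83
83 —HB3→ 3^(3 + 1) + 2 —bump→ 4^(4 + 1) + 2 = 1026 —(−1)→ 1025
1025 —HB4→ 4^(4 + 1) + 1 —bump→ 5^(5 + 1) + 1 = 15626 —(−1)→ 15625
15625 —HB5→ 5^(5 + 1) —bump→ 6^(6 + 1) = 279936 —(−1)→ 279935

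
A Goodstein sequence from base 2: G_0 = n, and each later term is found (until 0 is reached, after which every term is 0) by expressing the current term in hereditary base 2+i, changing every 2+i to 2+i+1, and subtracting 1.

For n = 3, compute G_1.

base 2: 3 = 2 + 1; at 3: 3 + 1 = 4; next = 3
base 3: 3 = 3; at 4: 4 = 4; next = 3

3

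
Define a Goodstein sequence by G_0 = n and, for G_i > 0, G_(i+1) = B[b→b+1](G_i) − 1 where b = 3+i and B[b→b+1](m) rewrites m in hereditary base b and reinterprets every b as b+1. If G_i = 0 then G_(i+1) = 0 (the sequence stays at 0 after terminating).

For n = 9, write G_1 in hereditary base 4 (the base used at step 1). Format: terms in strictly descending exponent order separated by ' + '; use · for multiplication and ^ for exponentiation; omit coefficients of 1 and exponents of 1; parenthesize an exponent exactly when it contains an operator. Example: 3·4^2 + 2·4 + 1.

i=0: 9 = 3^2 (b=3); 3→4: 4^2 = 16; 16−1 = 15
i=1: 15 = 3·4 + 3 (b=4); 4→5: 3·5 + 3 = 18; 18−1 = 17

3·4 + 3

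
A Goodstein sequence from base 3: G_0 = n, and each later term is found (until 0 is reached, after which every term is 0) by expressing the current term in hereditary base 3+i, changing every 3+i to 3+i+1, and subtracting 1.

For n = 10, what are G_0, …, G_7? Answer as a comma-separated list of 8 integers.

(0) 10|_3 = 3^2 + 1 ↦ 4^2 + 1|_4 = 17 ⇒ 16
(1) 16|_4 = 4^2 ↦ 5^2|_5 = 25 ⇒ 24
(2) 24|_5 = 4·5 + 4 ↦ 4·6 + 4|_6 = 28 ⇒ 27
(3) 27|_6 = 4·6 + 3 ↦ 4·7 + 3|_7 = 31 ⇒ 30
(4) 30|_7 = 4·7 + 2 ↦ 4·8 + 2|_8 = 34 ⇒ 33
(5) 33|_8 = 4·8 + 1 ↦ 4·9 + 1|_9 = 37 ⇒ 36
(6) 36|_9 = 4·9 ↦ 4·10|_10 = 40 ⇒ 39

10, 16, 24, 27, 30, 33, 36, 39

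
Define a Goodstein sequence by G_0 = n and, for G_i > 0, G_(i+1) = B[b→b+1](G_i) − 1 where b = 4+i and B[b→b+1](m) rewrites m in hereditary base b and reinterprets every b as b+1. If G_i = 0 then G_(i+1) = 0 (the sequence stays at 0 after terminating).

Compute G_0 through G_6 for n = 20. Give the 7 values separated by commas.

(0) 20|_4 = 4^2 + 4 ↦ 5^2 + 5|_5 = 30 ⇒ 29
(1) 29|_5 = 5^2 + 4 ↦ 6^2 + 4|_6 = 40 ⇒ 39
(2) 39|_6 = 6^2 + 3 ↦ 7^2 + 3|_7 = 52 ⇒ 51
(3) 51|_7 = 7^2 + 2 ↦ 8^2 + 2|_8 = 66 ⇒ 65
(4) 65|_8 = 8^2 + 1 ↦ 9^2 + 1|_9 = 82 ⇒ 81
(5) 81|_9 = 9^2 ↦ 10^2|_10 = 100 ⇒ 99

20, 29, 39, 51, 65, 81, 99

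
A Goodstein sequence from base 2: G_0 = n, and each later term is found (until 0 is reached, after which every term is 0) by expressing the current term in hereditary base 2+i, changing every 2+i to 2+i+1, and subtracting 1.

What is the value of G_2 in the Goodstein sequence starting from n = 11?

step 0: 11 = 2^(2 + 1) + 2 + 1; sub 3 for 2: 3^(3 + 1) + 3 + 1; = 85; G_1 = 85−1 = 84
step 1: 84 = 3^(3 + 1) + 3; sub 4 for 3: 4^(4 + 1) + 4; = 1028; G_2 = 1028−1 = 1027

1027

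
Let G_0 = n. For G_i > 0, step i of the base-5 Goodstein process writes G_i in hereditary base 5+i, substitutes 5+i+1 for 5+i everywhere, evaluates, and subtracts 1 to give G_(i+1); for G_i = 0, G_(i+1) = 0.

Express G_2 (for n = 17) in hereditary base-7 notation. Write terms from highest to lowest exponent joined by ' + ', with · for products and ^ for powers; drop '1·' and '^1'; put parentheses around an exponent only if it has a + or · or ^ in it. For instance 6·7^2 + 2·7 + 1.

3·7

[0] 17 ≡ 3·5 + 2 (base 5). Lift 6: 20. −1: 19.
[1] 19 ≡ 3·6 + 1 (base 6). Lift 7: 22. −1: 21.
[2] 21 ≡ 3·7 (base 7). Lift 8: 24. −1: 23.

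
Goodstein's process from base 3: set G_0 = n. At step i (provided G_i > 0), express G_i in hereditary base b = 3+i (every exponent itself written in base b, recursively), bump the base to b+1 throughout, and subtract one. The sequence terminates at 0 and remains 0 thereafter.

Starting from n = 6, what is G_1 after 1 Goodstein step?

G_0 = 6. HB_3(6) = 2·3. Bump = 8. G_1 = 7.
G_1 = 7. HB_4(7) = 4 + 3. Bump = 8. G_2 = 7.

7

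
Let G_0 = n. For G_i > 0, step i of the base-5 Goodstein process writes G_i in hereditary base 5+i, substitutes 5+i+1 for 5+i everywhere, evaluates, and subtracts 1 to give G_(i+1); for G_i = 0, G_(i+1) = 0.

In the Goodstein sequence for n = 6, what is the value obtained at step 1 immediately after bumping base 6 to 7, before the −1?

7

i=0: 6 = 5 + 1 (b=5); 5→6: 6 + 1 = 7; 7−1 = 6
i=1: 6 = 6 (b=6); 6→7: 7 = 7; 7−1 = 6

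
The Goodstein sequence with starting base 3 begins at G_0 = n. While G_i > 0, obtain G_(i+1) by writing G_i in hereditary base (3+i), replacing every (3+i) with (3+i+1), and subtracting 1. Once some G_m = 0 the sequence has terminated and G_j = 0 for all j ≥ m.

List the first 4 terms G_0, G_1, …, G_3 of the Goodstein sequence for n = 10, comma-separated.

step 0: 10 = 3^2 + 1; sub 4 for 3: 4^2 + 1; = 17; G_1 = 17−1 = 16
step 1: 16 = 4^2; sub 5 for 4: 5^2; = 25; G_2 = 25−1 = 24
step 2: 24 = 4·5 + 4; sub 6 for 5: 4·6 + 4; = 28; G_3 = 28−1 = 27

10, 16, 24, 27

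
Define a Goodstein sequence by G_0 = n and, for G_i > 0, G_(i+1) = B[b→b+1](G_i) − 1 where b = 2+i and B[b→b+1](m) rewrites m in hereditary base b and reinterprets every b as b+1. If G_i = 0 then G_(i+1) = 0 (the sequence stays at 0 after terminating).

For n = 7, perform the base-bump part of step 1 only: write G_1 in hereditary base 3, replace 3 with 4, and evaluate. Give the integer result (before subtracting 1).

260

i=0: 7 = 2^2 + 2 + 1 (b=2); 2→3: 3^3 + 3 + 1 = 31; 31−1 = 30
i=1: 30 = 3^3 + 3 (b=3); 3→4: 4^4 + 4 = 260; 260−1 = 259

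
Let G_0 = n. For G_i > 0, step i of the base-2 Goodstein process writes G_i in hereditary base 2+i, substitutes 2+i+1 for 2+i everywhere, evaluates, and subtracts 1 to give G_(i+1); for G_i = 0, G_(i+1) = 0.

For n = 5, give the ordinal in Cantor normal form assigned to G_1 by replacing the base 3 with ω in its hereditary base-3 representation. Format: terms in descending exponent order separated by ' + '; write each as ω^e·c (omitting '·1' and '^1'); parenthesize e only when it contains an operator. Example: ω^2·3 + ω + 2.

base 2: 5 = 2^2 + 1; at 3: 3^3 + 1 = 28; next = 27
base 3: 27 = 3^3; at 4: 4^4 = 256; next = 255

ω^ω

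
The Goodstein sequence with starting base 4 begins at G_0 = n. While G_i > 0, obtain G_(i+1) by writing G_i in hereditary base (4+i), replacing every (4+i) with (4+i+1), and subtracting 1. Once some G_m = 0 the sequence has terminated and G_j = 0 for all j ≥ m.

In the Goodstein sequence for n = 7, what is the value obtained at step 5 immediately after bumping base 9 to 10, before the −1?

6

[0] 7 ≡ 4 + 3 (base 4). Lift 5: 8. −1: 7.
[1] 7 ≡ 5 + 2 (base 5). Lift 6: 8. −1: 7.
[2] 7 ≡ 6 + 1 (base 6). Lift 7: 8. −1: 7.
[3] 7 ≡ 7 (base 7). Lift 8: 8. −1: 7.
[4] 7 ≡ 7 (base 8). Lift 9: 7. −1: 6.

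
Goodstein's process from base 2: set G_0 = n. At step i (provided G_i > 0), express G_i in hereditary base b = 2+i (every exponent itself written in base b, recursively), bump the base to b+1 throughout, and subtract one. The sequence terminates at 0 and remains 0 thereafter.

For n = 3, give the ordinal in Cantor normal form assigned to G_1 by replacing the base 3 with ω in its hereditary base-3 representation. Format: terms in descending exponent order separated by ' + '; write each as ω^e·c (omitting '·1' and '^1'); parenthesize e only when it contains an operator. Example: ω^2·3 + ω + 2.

ω

3 —HB2→ 2 + 1 —bump→ 3 + 1 = 4 —(−1)→ 3
3 —HB3→ 3 —bump→ 4 = 4 —(−1)→ 3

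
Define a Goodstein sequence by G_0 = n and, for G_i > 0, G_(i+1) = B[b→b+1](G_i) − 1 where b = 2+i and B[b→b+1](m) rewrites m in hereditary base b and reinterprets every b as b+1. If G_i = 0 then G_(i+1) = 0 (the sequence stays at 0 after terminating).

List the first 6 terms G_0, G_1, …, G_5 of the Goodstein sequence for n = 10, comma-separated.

10, 83, 1025, 15625, 279935, 4215754

G_0 = 10. HB_2(10) = 2^(2 + 1) + 2. Bump = 84. G_1 = 83.
G_1 = 83. HB_3(83) = 3^(3 + 1) + 2. Bump = 1026. G_2 = 1025.
G_2 = 1025. HB_4(1025) = 4^(4 + 1) + 1. Bump = 15626. G_3 = 15625.
G_3 = 15625. HB_5(15625) = 5^(5 + 1). Bump = 279936. G_4 = 279935.
G_4 = 279935. HB_6(279935) = 5·6^6 + 5·6^5 + 5·6^4 + 5·6^3 + 5·6^2 + 5·6 + 5. Bump = 4215755. G_5 = 4215754.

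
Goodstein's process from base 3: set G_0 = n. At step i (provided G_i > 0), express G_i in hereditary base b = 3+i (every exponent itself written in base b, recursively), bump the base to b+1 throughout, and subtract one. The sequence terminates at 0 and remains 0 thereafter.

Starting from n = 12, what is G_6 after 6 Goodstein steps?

(0) 12|_3 = 3^2 + 3 ↦ 4^2 + 4|_4 = 20 ⇒ 19
(1) 19|_4 = 4^2 + 3 ↦ 5^2 + 3|_5 = 28 ⇒ 27
(2) 27|_5 = 5^2 + 2 ↦ 6^2 + 2|_6 = 38 ⇒ 37
(3) 37|_6 = 6^2 + 1 ↦ 7^2 + 1|_7 = 50 ⇒ 49
(4) 49|_7 = 7^2 ↦ 8^2|_8 = 64 ⇒ 63
(5) 63|_8 = 7·8 + 7 ↦ 7·9 + 7|_9 = 70 ⇒ 69
(6) 69|_9 = 7·9 + 6 ↦ 7·10 + 6|_10 = 76 ⇒ 75

69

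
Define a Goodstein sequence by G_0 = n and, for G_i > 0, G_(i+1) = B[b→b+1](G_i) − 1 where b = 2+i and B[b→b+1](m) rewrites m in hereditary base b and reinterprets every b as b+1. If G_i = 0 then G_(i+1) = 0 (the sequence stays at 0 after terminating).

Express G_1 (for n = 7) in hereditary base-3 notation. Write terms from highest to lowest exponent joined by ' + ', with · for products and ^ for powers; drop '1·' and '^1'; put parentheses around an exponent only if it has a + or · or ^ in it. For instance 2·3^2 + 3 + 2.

G_0=7  [base 2] 2^2 + 2 + 1  →[2↦3]→  3^3 + 3 + 1 = 31  −1 ⇒ G_1=30
G_1=30  [base 3] 3^3 + 3  →[3↦4]→  4^4 + 4 = 260  −1 ⇒ G_2=259

3^3 + 3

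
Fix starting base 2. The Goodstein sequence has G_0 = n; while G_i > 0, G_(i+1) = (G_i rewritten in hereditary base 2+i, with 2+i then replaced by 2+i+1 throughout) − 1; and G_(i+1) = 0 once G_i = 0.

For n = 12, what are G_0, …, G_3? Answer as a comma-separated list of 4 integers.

(0) 12|_2 = 2^(2 + 1) + 2^2 ↦ 3^(3 + 1) + 3^3|_3 = 108 ⇒ 107
(1) 107|_3 = 3^(3 + 1) + 2·3^2 + 2·3 + 2 ↦ 4^(4 + 1) + 2·4^2 + 2·4 + 2|_4 = 1066 ⇒ 1065
(2) 1065|_4 = 4^(4 + 1) + 2·4^2 + 2·4 + 1 ↦ 5^(5 + 1) + 2·5^2 + 2·5 + 1|_5 = 15686 ⇒ 15685

12, 107, 1065, 15685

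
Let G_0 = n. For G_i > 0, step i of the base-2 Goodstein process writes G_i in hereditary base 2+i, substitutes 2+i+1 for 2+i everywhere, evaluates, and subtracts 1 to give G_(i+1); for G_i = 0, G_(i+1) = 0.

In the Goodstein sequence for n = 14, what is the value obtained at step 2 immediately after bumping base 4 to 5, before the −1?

18751

i=0: 14 = 2^(2 + 1) + 2^2 + 2 (b=2); 2→3: 3^(3 + 1) + 3^3 + 3 = 111; 111−1 = 110
i=1: 110 = 3^(3 + 1) + 3^3 + 2 (b=3); 3→4: 4^(4 + 1) + 4^4 + 2 = 1282; 1282−1 = 1281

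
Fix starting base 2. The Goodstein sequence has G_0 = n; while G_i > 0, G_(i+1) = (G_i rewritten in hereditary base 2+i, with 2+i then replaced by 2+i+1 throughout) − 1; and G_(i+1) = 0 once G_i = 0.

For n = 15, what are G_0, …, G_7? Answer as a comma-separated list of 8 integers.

15 —HB2→ 2^(2 + 1) + 2^2 + 2 + 1 —bump→ 3^(3 + 1) + 3^3 + 3 + 1 = 112 —(−1)→ 111
111 —HB3→ 3^(3 + 1) + 3^3 + 3 —bump→ 4^(4 + 1) + 4^4 + 4 = 1284 —(−1)→ 1283
1283 —HB4→ 4^(4 + 1) + 4^4 + 3 —bump→ 5^(5 + 1) + 5^5 + 3 = 18753 —(−1)→ 18752
18752 —HB5→ 5^(5 + 1) + 5^5 + 2 —bump→ 6^(6 + 1) + 6^6 + 2 = 326594 —(−1)→ 326593
326593 —HB6→ 6^(6 + 1) + 6^6 + 1 —bump→ 7^(7 + 1) + 7^7 + 1 = 6588345 —(−1)→ 6588344
6588344 —HB7→ 7^(7 + 1) + 7^7 —bump→ 8^(8 + 1) + 8^8 = 150994944 —(−1)→ 150994943
150994943 —HB8→ 8^(8 + 1) + 7·8^7 + 7·8^6 + 7·8^5 + 7·8^4 + 7·8^3 + 7·8^2 + 7·8 + 7 —bump→ 9^(9 + 1) + 7·9^7 + 7·9^6 + 7·9^5 + 7·9^4 + 7·9^3 + 7·9^2 + 7·9 + 7 = 3524450281 —(−1)→ 3524450280

15, 111, 1283, 18752, 326593, 6588344, 150994943, 3524450280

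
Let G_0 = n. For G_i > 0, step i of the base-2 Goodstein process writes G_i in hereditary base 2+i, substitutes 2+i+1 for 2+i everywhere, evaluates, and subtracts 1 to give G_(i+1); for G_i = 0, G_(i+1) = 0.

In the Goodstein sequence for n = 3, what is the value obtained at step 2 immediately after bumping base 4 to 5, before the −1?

3

G_0=3  [base 2] 2 + 1  →[2↦3]→  3 + 1 = 4  −1 ⇒ G_1=3
G_1=3  [base 3] 3  →[3↦4]→  4 = 4  −1 ⇒ G_2=3
G_2=3  [base 4] 3  →[4↦5]→  3 = 3  −1 ⇒ G_3=2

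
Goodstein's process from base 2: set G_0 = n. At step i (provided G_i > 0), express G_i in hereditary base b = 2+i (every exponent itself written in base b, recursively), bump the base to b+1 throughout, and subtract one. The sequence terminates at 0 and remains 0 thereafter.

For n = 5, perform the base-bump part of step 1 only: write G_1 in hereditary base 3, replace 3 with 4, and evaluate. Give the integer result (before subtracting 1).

256

G_0=5  [base 2] 2^2 + 1  →[2↦3]→  3^3 + 1 = 28  −1 ⇒ G_1=27
G_1=27  [base 3] 3^3  →[3↦4]→  4^4 = 256  −1 ⇒ G_2=255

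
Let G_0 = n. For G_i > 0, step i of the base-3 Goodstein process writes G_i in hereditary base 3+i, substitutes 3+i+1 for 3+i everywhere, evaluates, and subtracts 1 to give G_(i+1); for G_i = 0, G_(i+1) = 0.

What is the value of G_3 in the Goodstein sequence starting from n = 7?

i=0: 7 = 2·3 + 1 (b=3); 3→4: 2·4 + 1 = 9; 9−1 = 8
i=1: 8 = 2·4 (b=4); 4→5: 2·5 = 10; 10−1 = 9
i=2: 9 = 5 + 4 (b=5); 5→6: 6 + 4 = 10; 10−1 = 9
i=3: 9 = 6 + 3 (b=6); 6→7: 7 + 3 = 10; 10−1 = 9

9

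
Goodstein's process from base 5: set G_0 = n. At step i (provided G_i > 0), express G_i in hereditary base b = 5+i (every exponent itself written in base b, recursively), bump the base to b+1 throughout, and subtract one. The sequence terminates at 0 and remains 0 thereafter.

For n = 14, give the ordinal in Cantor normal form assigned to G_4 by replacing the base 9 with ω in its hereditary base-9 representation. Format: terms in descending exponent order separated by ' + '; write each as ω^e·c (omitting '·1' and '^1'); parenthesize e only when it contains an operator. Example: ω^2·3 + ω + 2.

[0] 14 ≡ 2·5 + 4 (base 5). Lift 6: 16. −1: 15.
[1] 15 ≡ 2·6 + 3 (base 6). Lift 7: 17. −1: 16.
[2] 16 ≡ 2·7 + 2 (base 7). Lift 8: 18. −1: 17.
[3] 17 ≡ 2·8 + 1 (base 8). Lift 9: 19. −1: 18.
[4] 18 ≡ 2·9 (base 9). Lift 10: 20. −1: 19.

ω·2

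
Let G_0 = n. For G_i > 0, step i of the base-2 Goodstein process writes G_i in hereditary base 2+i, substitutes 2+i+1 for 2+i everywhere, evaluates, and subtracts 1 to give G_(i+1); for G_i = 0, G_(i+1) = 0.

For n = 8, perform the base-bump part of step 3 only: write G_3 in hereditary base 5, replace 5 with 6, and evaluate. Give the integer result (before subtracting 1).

93396

base 2: 8 = 2^(2 + 1); at 3: 3^(3 + 1) = 81; next = 80
base 3: 80 = 2·3^3 + 2·3^2 + 2·3 + 2; at 4: 2·4^4 + 2·4^2 + 2·4 + 2 = 554; next = 553
base 4: 553 = 2·4^4 + 2·4^2 + 2·4 + 1; at 5: 2·5^5 + 2·5^2 + 2·5 + 1 = 6311; next = 6310
base 5: 6310 = 2·5^5 + 2·5^2 + 2·5; at 6: 2·6^6 + 2·6^2 + 2·6 = 93396; next = 93395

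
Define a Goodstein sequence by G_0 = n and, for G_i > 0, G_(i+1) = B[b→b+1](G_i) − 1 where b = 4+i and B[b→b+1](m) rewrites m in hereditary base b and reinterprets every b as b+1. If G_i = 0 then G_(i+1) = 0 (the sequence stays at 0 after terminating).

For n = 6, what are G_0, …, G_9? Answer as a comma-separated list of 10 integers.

6, 6, 6, 6, 5, 4, 3, 2, 1, 0

(0) 6|_4 = 4 + 2 ↦ 5 + 2|_5 = 7 ⇒ 6
(1) 6|_5 = 5 + 1 ↦ 6 + 1|_6 = 7 ⇒ 6
(2) 6|_6 = 6 ↦ 7|_7 = 7 ⇒ 6
(3) 6|_7 = 6 ↦ 6|_8 = 6 ⇒ 5
(4) 5|_8 = 5 ↦ 5|_9 = 5 ⇒ 4
(5) 4|_9 = 4 ↦ 4|_10 = 4 ⇒ 3
(6) 3|_10 = 3 ↦ 3|_11 = 3 ⇒ 2
(7) 2|_11 = 2 ↦ 2|_12 = 2 ⇒ 1
(8) 1|_12 = 1 ↦ 1|_13 = 1 ⇒ 0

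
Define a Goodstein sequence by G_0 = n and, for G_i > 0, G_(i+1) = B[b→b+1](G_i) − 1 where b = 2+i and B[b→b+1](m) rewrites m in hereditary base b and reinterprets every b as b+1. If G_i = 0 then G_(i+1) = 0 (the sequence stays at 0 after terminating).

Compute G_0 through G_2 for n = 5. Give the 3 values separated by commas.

5, 27, 255

G_0=5  [base 2] 2^2 + 1  →[2↦3]→  3^3 + 1 = 28  −1 ⇒ G_1=27
G_1=27  [base 3] 3^3  →[3↦4]→  4^4 = 256  −1 ⇒ G_2=255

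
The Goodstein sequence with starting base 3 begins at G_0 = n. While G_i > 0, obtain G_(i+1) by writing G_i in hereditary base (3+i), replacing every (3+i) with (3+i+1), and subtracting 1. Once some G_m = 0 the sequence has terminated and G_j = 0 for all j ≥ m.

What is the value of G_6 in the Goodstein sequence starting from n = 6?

6

G_0 = 6. HB_3(6) = 2·3. Bump = 8. G_1 = 7.
G_1 = 7. HB_4(7) = 4 + 3. Bump = 8. G_2 = 7.
G_2 = 7. HB_5(7) = 5 + 2. Bump = 8. G_3 = 7.
G_3 = 7. HB_6(7) = 6 + 1. Bump = 8. G_4 = 7.
G_4 = 7. HB_7(7) = 7. Bump = 8. G_5 = 7.
G_5 = 7. HB_8(7) = 7. Bump = 7. G_6 = 6.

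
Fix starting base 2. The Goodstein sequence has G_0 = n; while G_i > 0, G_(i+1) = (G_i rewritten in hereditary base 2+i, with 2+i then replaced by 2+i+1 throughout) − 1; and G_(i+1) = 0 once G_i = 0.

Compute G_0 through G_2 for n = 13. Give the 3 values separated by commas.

13, 108, 1279

i=0: 13 = 2^(2 + 1) + 2^2 + 1 (b=2); 2→3: 3^(3 + 1) + 3^3 + 1 = 109; 109−1 = 108
i=1: 108 = 3^(3 + 1) + 3^3 (b=3); 3→4: 4^(4 + 1) + 4^4 = 1280; 1280−1 = 1279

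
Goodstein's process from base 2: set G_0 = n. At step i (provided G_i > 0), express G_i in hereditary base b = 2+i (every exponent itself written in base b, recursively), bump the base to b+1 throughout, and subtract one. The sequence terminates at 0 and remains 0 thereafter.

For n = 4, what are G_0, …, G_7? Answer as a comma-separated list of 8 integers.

4, 26, 41, 60, 83, 109, 139, 173

G_0 = 4. HB_2(4) = 2^2. Bump = 27. G_1 = 26.
G_1 = 26. HB_3(26) = 2·3^2 + 2·3 + 2. Bump = 42. G_2 = 41.
G_2 = 41. HB_4(41) = 2·4^2 + 2·4 + 1. Bump = 61. G_3 = 60.
G_3 = 60. HB_5(60) = 2·5^2 + 2·5. Bump = 84. G_4 = 83.
G_4 = 83. HB_6(83) = 2·6^2 + 6 + 5. Bump = 110. G_5 = 109.
G_5 = 109. HB_7(109) = 2·7^2 + 7 + 4. Bump = 140. G_6 = 139.
G_6 = 139. HB_8(139) = 2·8^2 + 8 + 3. Bump = 174. G_7 = 173.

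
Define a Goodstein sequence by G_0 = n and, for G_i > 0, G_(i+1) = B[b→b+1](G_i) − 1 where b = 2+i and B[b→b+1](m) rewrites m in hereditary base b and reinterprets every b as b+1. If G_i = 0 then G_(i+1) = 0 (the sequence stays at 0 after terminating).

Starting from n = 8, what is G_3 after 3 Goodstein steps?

(0) 8|_2 = 2^(2 + 1) ↦ 3^(3 + 1)|_3 = 81 ⇒ 80
(1) 80|_3 = 2·3^3 + 2·3^2 + 2·3 + 2 ↦ 2·4^4 + 2·4^2 + 2·4 + 2|_4 = 554 ⇒ 553
(2) 553|_4 = 2·4^4 + 2·4^2 + 2·4 + 1 ↦ 2·5^5 + 2·5^2 + 2·5 + 1|_5 = 6311 ⇒ 6310
(3) 6310|_5 = 2·5^5 + 2·5^2 + 2·5 ↦ 2·6^6 + 2·6^2 + 2·6|_6 = 93396 ⇒ 93395

6310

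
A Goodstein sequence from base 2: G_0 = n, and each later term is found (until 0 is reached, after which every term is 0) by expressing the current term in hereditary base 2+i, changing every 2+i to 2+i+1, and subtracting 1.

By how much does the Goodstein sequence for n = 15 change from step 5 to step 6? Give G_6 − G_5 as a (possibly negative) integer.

[0] 15 ≡ 2^(2 + 1) + 2^2 + 2 + 1 (base 2). Lift 3: 112. −1: 111.
[1] 111 ≡ 3^(3 + 1) + 3^3 + 3 (base 3). Lift 4: 1284. −1: 1283.
[2] 1283 ≡ 4^(4 + 1) + 4^4 + 3 (base 4). Lift 5: 18753. −1: 18752.
[3] 18752 ≡ 5^(5 + 1) + 5^5 + 2 (base 5). Lift 6: 326594. −1: 326593.
[4] 326593 ≡ 6^(6 + 1) + 6^6 + 1 (base 6). Lift 7: 6588345. −1: 6588344.
[5] 6588344 ≡ 7^(7 + 1) + 7^7 (base 7). Lift 8: 150994944. −1: 150994943.

144406599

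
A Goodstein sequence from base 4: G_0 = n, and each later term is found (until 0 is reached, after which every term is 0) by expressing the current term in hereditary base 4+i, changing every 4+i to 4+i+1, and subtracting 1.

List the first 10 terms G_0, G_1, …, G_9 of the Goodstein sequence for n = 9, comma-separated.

9, 10, 11, 11, 11, 11, 11, 11, 11, 10

base 4: 9 = 2·4 + 1; at 5: 2·5 + 1 = 11; next = 10
base 5: 10 = 2·5; at 6: 2·6 = 12; next = 11
base 6: 11 = 6 + 5; at 7: 7 + 5 = 12; next = 11
base 7: 11 = 7 + 4; at 8: 8 + 4 = 12; next = 11
base 8: 11 = 8 + 3; at 9: 9 + 3 = 12; next = 11
base 9: 11 = 9 + 2; at 10: 10 + 2 = 12; next = 11
base 10: 11 = 10 + 1; at 11: 11 + 1 = 12; next = 11
base 11: 11 = 11; at 12: 12 = 12; next = 11
base 12: 11 = 11; at 13: 11 = 11; next = 10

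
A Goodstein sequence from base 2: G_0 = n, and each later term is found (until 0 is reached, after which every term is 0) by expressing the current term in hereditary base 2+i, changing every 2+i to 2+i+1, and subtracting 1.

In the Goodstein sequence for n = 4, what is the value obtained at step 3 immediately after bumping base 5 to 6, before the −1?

4 —HB2→ 2^2 —bump→ 3^3 = 27 —(−1)→ 26
26 —HB3→ 2·3^2 + 2·3 + 2 —bump→ 2·4^2 + 2·4 + 2 = 42 —(−1)→ 41
41 —HB4→ 2·4^2 + 2·4 + 1 —bump→ 2·5^2 + 2·5 + 1 = 61 —(−1)→ 60
60 —HB5→ 2·5^2 + 2·5 —bump→ 2·6^2 + 2·6 = 84 —(−1)→ 83

84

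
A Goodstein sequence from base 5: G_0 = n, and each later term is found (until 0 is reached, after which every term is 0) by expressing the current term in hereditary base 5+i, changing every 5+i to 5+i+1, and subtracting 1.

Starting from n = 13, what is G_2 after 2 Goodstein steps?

[0] 13 ≡ 2·5 + 3 (base 5). Lift 6: 15. −1: 14.
[1] 14 ≡ 2·6 + 2 (base 6). Lift 7: 16. −1: 15.

15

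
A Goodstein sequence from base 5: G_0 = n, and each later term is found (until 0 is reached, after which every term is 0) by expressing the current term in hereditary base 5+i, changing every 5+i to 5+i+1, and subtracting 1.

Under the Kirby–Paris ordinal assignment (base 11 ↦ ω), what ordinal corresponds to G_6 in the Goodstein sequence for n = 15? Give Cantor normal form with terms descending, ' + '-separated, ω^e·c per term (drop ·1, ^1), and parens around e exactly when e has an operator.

ω·2

i=0: 15 = 3·5 (b=5); 5→6: 3·6 = 18; 18−1 = 17
i=1: 17 = 2·6 + 5 (b=6); 6→7: 2·7 + 5 = 19; 19−1 = 18
i=2: 18 = 2·7 + 4 (b=7); 7→8: 2·8 + 4 = 20; 20−1 = 19
i=3: 19 = 2·8 + 3 (b=8); 8→9: 2·9 + 3 = 21; 21−1 = 20
i=4: 20 = 2·9 + 2 (b=9); 9→10: 2·10 + 2 = 22; 22−1 = 21
i=5: 21 = 2·10 + 1 (b=10); 10→11: 2·11 + 1 = 23; 23−1 = 22
i=6: 22 = 2·11 (b=11); 11→12: 2·12 = 24; 24−1 = 23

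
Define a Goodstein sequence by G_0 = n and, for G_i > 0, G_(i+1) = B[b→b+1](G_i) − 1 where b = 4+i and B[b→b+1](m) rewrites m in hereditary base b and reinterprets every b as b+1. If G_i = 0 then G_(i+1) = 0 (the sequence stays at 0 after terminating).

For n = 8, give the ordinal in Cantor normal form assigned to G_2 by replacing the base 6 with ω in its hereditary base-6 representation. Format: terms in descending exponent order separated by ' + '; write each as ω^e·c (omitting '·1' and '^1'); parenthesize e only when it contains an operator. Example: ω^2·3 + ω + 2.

ω + 3

8 —HB4→ 2·4 —bump→ 2·5 = 10 —(−1)→ 9
9 —HB5→ 5 + 4 —bump→ 6 + 4 = 10 —(−1)→ 9
9 —HB6→ 6 + 3 —bump→ 7 + 3 = 10 —(−1)→ 9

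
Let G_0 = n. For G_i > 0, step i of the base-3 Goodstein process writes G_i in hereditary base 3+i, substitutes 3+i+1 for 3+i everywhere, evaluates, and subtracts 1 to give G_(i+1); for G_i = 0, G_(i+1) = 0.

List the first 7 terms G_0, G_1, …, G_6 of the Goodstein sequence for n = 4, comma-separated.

i=0: 4 = 3 + 1 (b=3); 3→4: 4 + 1 = 5; 5−1 = 4
i=1: 4 = 4 (b=4); 4→5: 5 = 5; 5−1 = 4
i=2: 4 = 4 (b=5); 5→6: 4 = 4; 4−1 = 3
i=3: 3 = 3 (b=6); 6→7: 3 = 3; 3−1 = 2
i=4: 2 = 2 (b=7); 7→8: 2 = 2; 2−1 = 1
i=5: 1 = 1 (b=8); 8→9: 1 = 1; 1−1 = 0

4, 4, 4, 3, 2, 1, 0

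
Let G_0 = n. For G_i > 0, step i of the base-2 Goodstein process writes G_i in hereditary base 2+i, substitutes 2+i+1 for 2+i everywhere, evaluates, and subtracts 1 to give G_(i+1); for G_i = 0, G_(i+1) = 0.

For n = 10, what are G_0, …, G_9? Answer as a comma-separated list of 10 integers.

G_0=10  [base 2] 2^(2 + 1) + 2  →[2↦3]→  3^(3 + 1) + 3 = 84  −1 ⇒ G_1=83
G_1=83  [base 3] 3^(3 + 1) + 2  →[3↦4]→  4^(4 + 1) + 2 = 1026  −1 ⇒ G_2=1025
G_2=1025  [base 4] 4^(4 + 1) + 1  →[4↦5]→  5^(5 + 1) + 1 = 15626  −1 ⇒ G_3=15625
G_3=15625  [base 5] 5^(5 + 1)  →[5↦6]→  6^(6 + 1) = 279936  −1 ⇒ G_4=279935
G_4=279935  [base 6] 5·6^6 + 5·6^5 + 5·6^4 + 5·6^3 + 5·6^2 + 5·6 + 5  →[6↦7]→  5·7^7 + 5·7^5 + 5·7^4 + 5·7^3 + 5·7^2 + 5·7 + 5 = 4215755  −1 ⇒ G_5=4215754
G_5=4215754  [base 7] 5·7^7 + 5·7^5 + 5·7^4 + 5·7^3 + 5·7^2 + 5·7 + 4  →[7↦8]→  5·8^8 + 5·8^5 + 5·8^4 + 5·8^3 + 5·8^2 + 5·8 + 4 = 84073324  −1 ⇒ G_6=84073323
G_6=84073323  [base 8] 5·8^8 + 5·8^5 + 5·8^4 + 5·8^3 + 5·8^2 + 5·8 + 3  →[8↦9]→  5·9^9 + 5·9^5 + 5·9^4 + 5·9^3 + 5·9^2 + 5·9 + 3 = 1937434593  −1 ⇒ G_7=1937434592
G_7=1937434592  [base 9] 5·9^9 + 5·9^5 + 5·9^4 + 5·9^3 + 5·9^2 + 5·9 + 2  →[9↦10]→  5·10^10 + 5·10^5 + 5·10^4 + 5·10^3 + 5·10^2 + 5·10 + 2 = 50000555552  −1 ⇒ G_8=50000555551
G_8=50000555551  [base 10] 5·10^10 + 5·10^5 + 5·10^4 + 5·10^3 + 5·10^2 + 5·10 + 1  →[10↦11]→  5·11^11 + 5·11^5 + 5·11^4 + 5·11^3 + 5·11^2 + 5·11 + 1 = 1426559238831  −1 ⇒ G_9=1426559238830

10, 83, 1025, 15625, 279935, 4215754, 84073323, 1937434592, 50000555551, 1426559238830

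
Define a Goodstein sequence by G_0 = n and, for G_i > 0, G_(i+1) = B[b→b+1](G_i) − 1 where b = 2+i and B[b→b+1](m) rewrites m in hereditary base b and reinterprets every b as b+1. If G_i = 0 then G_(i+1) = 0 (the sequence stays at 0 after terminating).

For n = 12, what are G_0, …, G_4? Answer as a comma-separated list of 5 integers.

12, 107, 1065, 15685, 280019

step 0: 12 = 2^(2 + 1) + 2^2; sub 3 for 2: 3^(3 + 1) + 3^3; = 108; G_1 = 108−1 = 107
step 1: 107 = 3^(3 + 1) + 2·3^2 + 2·3 + 2; sub 4 for 3: 4^(4 + 1) + 2·4^2 + 2·4 + 2; = 1066; G_2 = 1066−1 = 1065
step 2: 1065 = 4^(4 + 1) + 2·4^2 + 2·4 + 1; sub 5 for 4: 5^(5 + 1) + 2·5^2 + 2·5 + 1; = 15686; G_3 = 15686−1 = 15685
step 3: 15685 = 5^(5 + 1) + 2·5^2 + 2·5; sub 6 for 5: 6^(6 + 1) + 2·6^2 + 2·6; = 280020; G_4 = 280020−1 = 280019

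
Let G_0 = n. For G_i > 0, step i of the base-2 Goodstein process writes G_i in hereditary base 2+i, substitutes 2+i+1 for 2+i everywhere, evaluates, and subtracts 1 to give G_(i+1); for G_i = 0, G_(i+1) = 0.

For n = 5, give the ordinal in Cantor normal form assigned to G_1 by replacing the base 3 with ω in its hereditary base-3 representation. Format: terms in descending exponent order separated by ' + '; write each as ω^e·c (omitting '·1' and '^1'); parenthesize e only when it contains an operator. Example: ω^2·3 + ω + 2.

ω^ω

step 0: 5 = 2^2 + 1; sub 3 for 2: 3^3 + 1; = 28; G_1 = 28−1 = 27
step 1: 27 = 3^3; sub 4 for 3: 4^4; = 256; G_2 = 256−1 = 255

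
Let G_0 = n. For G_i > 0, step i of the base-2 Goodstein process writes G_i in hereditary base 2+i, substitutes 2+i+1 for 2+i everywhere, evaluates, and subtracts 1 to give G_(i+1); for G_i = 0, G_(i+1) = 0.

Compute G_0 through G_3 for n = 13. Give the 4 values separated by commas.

13, 108, 1279, 16092

G_0=13  [base 2] 2^(2 + 1) + 2^2 + 1  →[2↦3]→  3^(3 + 1) + 3^3 + 1 = 109  −1 ⇒ G_1=108
G_1=108  [base 3] 3^(3 + 1) + 3^3  →[3↦4]→  4^(4 + 1) + 4^4 = 1280  −1 ⇒ G_2=1279
G_2=1279  [base 4] 4^(4 + 1) + 3·4^3 + 3·4^2 + 3·4 + 3  →[4↦5]→  5^(5 + 1) + 3·5^3 + 3·5^2 + 3·5 + 3 = 16093  −1 ⇒ G_3=16092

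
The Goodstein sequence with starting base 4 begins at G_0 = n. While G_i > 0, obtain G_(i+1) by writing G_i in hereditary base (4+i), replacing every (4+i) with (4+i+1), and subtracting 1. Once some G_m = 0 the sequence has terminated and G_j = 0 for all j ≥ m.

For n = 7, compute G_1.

(0) 7|_4 = 4 + 3 ↦ 5 + 3|_5 = 8 ⇒ 7
(1) 7|_5 = 5 + 2 ↦ 6 + 2|_6 = 8 ⇒ 7

7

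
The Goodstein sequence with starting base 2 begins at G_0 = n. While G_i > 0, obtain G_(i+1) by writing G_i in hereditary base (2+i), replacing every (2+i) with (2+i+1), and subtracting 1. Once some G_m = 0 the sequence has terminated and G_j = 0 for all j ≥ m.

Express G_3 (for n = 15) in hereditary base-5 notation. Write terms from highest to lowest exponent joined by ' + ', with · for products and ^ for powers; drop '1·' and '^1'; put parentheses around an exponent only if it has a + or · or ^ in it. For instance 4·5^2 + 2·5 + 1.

G_0=15  [base 2] 2^(2 + 1) + 2^2 + 2 + 1  →[2↦3]→  3^(3 + 1) + 3^3 + 3 + 1 = 112  −1 ⇒ G_1=111
G_1=111  [base 3] 3^(3 + 1) + 3^3 + 3  →[3↦4]→  4^(4 + 1) + 4^4 + 4 = 1284  −1 ⇒ G_2=1283
G_2=1283  [base 4] 4^(4 + 1) + 4^4 + 3  →[4↦5]→  5^(5 + 1) + 5^5 + 3 = 18753  −1 ⇒ G_3=18752
G_3=18752  [base 5] 5^(5 + 1) + 5^5 + 2  →[5↦6]→  6^(6 + 1) + 6^6 + 2 = 326594  −1 ⇒ G_4=326593

5^(5 + 1) + 5^5 + 2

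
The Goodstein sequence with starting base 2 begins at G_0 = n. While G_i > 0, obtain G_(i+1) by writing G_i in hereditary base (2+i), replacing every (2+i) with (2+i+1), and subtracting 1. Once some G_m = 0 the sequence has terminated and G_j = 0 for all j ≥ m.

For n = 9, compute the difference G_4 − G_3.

i=0: 9 = 2^(2 + 1) + 1 (b=2); 2→3: 3^(3 + 1) + 1 = 82; 82−1 = 81
i=1: 81 = 3^(3 + 1) (b=3); 3→4: 4^(4 + 1) = 1024; 1024−1 = 1023
i=2: 1023 = 3·4^4 + 3·4^3 + 3·4^2 + 3·4 + 3 (b=4); 4→5: 3·5^5 + 3·5^3 + 3·5^2 + 3·5 + 3 = 9843; 9843−1 = 9842
i=3: 9842 = 3·5^5 + 3·5^3 + 3·5^2 + 3·5 + 2 (b=5); 5→6: 3·6^6 + 3·6^3 + 3·6^2 + 3·6 + 2 = 140744; 140744−1 = 140743

130901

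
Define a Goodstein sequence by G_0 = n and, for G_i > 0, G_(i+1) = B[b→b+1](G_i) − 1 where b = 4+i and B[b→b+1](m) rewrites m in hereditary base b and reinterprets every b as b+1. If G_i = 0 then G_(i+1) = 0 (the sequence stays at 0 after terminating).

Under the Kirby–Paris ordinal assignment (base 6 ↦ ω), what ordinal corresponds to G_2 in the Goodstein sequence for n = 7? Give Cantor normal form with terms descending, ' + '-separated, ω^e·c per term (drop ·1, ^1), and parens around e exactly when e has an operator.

ω + 1

i=0: 7 = 4 + 3 (b=4); 4→5: 5 + 3 = 8; 8−1 = 7
i=1: 7 = 5 + 2 (b=5); 5→6: 6 + 2 = 8; 8−1 = 7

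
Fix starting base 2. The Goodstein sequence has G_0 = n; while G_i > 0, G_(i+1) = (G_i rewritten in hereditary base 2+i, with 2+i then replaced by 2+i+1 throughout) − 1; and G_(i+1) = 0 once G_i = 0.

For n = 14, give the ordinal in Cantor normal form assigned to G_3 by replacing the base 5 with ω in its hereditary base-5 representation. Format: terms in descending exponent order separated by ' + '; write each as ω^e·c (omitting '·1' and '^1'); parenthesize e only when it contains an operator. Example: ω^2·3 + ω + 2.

ω^(ω + 1) + ω^ω

14 —HB2→ 2^(2 + 1) + 2^2 + 2 —bump→ 3^(3 + 1) + 3^3 + 3 = 111 —(−1)→ 110
110 —HB3→ 3^(3 + 1) + 3^3 + 2 —bump→ 4^(4 + 1) + 4^4 + 2 = 1282 —(−1)→ 1281
1281 —HB4→ 4^(4 + 1) + 4^4 + 1 —bump→ 5^(5 + 1) + 5^5 + 1 = 18751 —(−1)→ 18750
18750 —HB5→ 5^(5 + 1) + 5^5 —bump→ 6^(6 + 1) + 6^6 = 326592 —(−1)→ 326591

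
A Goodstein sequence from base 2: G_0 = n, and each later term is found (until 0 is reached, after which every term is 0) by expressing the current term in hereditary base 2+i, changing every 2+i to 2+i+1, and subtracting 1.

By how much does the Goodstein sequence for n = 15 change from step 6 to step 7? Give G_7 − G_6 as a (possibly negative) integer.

base 2: 15 = 2^(2 + 1) + 2^2 + 2 + 1; at 3: 3^(3 + 1) + 3^3 + 3 + 1 = 112; next = 111
base 3: 111 = 3^(3 + 1) + 3^3 + 3; at 4: 4^(4 + 1) + 4^4 + 4 = 1284; next = 1283
base 4: 1283 = 4^(4 + 1) + 4^4 + 3; at 5: 5^(5 + 1) + 5^5 + 3 = 18753; next = 18752
base 5: 18752 = 5^(5 + 1) + 5^5 + 2; at 6: 6^(6 + 1) + 6^6 + 2 = 326594; next = 326593
base 6: 326593 = 6^(6 + 1) + 6^6 + 1; at 7: 7^(7 + 1) + 7^7 + 1 = 6588345; next = 6588344
base 7: 6588344 = 7^(7 + 1) + 7^7; at 8: 8^(8 + 1) + 8^8 = 150994944; next = 150994943
base 8: 150994943 = 8^(8 + 1) + 7·8^7 + 7·8^6 + 7·8^5 + 7·8^4 + 7·8^3 + 7·8^2 + 7·8 + 7; at 9: 9^(9 + 1) + 7·9^7 + 7·9^6 + 7·9^5 + 7·9^4 + 7·9^3 + 7·9^2 + 7·9 + 7 = 3524450281; next = 3524450280

3373455337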